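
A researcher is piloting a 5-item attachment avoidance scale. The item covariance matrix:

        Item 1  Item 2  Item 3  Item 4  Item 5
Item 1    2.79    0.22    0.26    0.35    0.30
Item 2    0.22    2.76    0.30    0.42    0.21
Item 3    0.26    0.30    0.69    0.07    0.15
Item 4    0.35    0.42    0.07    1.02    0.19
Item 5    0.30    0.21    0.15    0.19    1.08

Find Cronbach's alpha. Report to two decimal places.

α = 0.46

Σσ²ᵢ = 2.79 + 2.76 + 0.69 + 1.02 + 1.08 = 8.34
Sum of off-diagonal covariances = 2.47
total variance = 8.34 + 2 × 2.47 = 13.28
α = (k/(k−1))·(1 − Σσ²ᵢ/total variance) = (5/4)·(1 − 8.34/13.28) = 0.46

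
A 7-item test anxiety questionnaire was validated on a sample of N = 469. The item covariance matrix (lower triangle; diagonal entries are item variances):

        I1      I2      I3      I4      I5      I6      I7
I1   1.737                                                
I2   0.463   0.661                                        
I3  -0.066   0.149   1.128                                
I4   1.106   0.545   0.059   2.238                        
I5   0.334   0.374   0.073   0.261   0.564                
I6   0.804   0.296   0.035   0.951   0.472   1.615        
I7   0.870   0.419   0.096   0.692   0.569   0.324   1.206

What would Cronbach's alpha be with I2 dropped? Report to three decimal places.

α = 0.729

Remaining items: I1, I3, I4, I5, I6, I7 (k = 6).
Σσ²ᵢ = 1.737 + 1.128 + 2.238 + 0.564 + 1.615 + 1.206 = 8.488
σ²_total = 8.488 + 2 × 6.580 = 21.648
α (item deleted) = (6/5)·(1 − 8.488/21.648) = 0.729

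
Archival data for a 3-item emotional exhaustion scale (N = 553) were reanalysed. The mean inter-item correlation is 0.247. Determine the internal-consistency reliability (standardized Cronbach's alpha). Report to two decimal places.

α = 0.50

Standardized α = k·r̄ / (1 + (k−1)·r̄) = 3 × 0.247 / (1 + 2 × 0.247)
  = 0.7410 / 1.4940 = 0.50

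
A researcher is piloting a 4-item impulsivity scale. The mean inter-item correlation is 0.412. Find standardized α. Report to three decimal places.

standardized α = 0.737

Standardized α = k·r̄ / (1 + (k−1)·r̄) = 4 × 0.412 / (1 + 3 × 0.412)
  = 1.6480 / 2.2360 = 0.737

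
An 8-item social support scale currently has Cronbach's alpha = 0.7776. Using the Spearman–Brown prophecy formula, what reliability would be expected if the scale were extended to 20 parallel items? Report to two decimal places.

predicted reliability = 0.90

Length factor m = 20/8 = 2.5000
α' = m·α / (1 + (m−1)·α)
   = 20/8 × 0.7776 / (1 + (20/8 − 1) × 0.7776)
   = 1.9440 / 2.1664 = 0.90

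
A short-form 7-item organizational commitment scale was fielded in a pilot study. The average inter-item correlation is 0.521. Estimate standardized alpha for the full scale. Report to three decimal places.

standardized alpha = 0.884

Standardized α = k·r̄ / (1 + (k−1)·r̄) = 7 × 0.521 / (1 + 6 × 0.521)
  = 3.6470 / 4.1260 = 0.884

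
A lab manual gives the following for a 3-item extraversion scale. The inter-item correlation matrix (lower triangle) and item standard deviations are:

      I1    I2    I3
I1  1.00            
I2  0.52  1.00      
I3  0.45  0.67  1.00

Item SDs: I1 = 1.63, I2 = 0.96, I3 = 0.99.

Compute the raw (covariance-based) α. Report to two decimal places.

α = 0.73

Σσ²ᵢ = 1.63² + 0.96² + 0.99² = 4.5586
Covariances σ_ij = r_ij · s_i · s_j:
  σ(I1,I2) = 0.52 × 1.63 × 0.96 = 0.8137
  σ(I1,I3) = 0.45 × 1.63 × 0.99 = 0.7262
  σ(I2,I3) = 0.67 × 0.96 × 0.99 = 0.6368
σ²_T = Σσ²ᵢ + 2·Σσ_ij = 4.5586 + 2 × 2.1767 = 8.9120
α = (3/2)·(1 − 4.5586/8.9120) = 0.73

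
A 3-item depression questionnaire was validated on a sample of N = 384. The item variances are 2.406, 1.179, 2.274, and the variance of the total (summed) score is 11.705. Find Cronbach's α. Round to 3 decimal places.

sum of item variances = 2.406 + 1.179 + 2.274 = 5.859
α = (k/(k−1))·(1 − sum of item variances/Var(T)) = (3/2)·(1 − 5.859/11.705) = 0.749

Cronbach's α = 0.749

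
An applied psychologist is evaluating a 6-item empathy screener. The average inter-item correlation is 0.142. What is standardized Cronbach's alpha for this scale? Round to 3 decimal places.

standardized Cronbach's alpha = 0.498

Standardized α = k·r̄ / (1 + (k−1)·r̄) = 6 × 0.142 / (1 + 5 × 0.142)
  = 0.8520 / 1.7100 = 0.498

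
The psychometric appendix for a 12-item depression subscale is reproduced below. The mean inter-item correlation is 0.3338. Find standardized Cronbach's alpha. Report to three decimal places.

Standardized α = k·r̄ / (1 + (k−1)·r̄) = 12 × 0.3338 / (1 + 11 × 0.3338)
  = 4.0056 / 4.6718 = 0.857

standardized Cronbach's alpha = 0.857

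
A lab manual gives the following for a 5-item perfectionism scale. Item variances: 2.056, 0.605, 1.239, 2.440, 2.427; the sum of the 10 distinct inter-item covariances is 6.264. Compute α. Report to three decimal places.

sum of item variances = 2.056 + 0.605 + 1.239 + 2.440 + 2.427 = 8.767
Sum of distinct covariances = 6.264
σ²_T = sum of item variances + 2·Σcov = 8.767 + 2 × 6.264 = 21.295
α = (5/4)·(1 − 8.767/21.295) = 0.735

α = 0.735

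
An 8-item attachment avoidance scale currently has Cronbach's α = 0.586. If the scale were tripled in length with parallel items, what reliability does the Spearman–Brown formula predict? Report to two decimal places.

Length factor m = 3
α' = m·α / (1 + (m−1)·α)
   = 3 × 0.586 / (1 + (3 − 1) × 0.586)
   = 1.7580 / 2.1720 = 0.81

predicted reliability = 0.81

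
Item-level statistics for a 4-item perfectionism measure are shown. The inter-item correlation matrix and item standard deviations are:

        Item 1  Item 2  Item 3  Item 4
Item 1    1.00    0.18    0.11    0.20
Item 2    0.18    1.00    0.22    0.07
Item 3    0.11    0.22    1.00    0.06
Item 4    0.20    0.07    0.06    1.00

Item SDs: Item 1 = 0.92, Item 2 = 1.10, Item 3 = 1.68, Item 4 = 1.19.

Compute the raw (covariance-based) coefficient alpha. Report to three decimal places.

α = 0.366

Σσ²ᵢ = 0.92² + 1.10² + 1.68² + 1.19² = 6.2949
Covariances σ_ij = r_ij · s_i · s_j:
  σ(Item 1,Item 2) = 0.18 × 0.92 × 1.10 = 0.1822
  σ(Item 1,Item 3) = 0.11 × 0.92 × 1.68 = 0.1700
  σ(Item 1,Item 4) = 0.20 × 0.92 × 1.19 = 0.2190
  σ(Item 2,Item 3) = 0.22 × 1.10 × 1.68 = 0.4066
  σ(Item 2,Item 4) = 0.07 × 1.10 × 1.19 = 0.0916
  σ(Item 3,Item 4) = 0.06 × 1.68 × 1.19 = 0.1200
σ²_T = Σσ²ᵢ + 2·Σσ_ij = 6.2949 + 2 × 1.1894 = 8.6737
α = (4/3)·(1 − 6.2949/8.6737) = 0.366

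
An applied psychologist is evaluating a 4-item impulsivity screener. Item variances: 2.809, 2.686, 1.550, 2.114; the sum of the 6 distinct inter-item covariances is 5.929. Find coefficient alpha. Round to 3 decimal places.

Σσᵢ² = 2.809 + 2.686 + 1.550 + 2.114 = 9.159
Sum of distinct covariances = 5.929
total variance = Σσᵢ² + 2·Σcov = 9.159 + 2 × 5.929 = 21.017
α = (4/3)·(1 − 9.159/21.017) = 0.752

coefficient alpha = 0.752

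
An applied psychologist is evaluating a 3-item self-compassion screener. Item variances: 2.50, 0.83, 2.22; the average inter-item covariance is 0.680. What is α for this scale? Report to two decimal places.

α = 0.64

Σσᵢ² = 2.50 + 0.83 + 2.22 = 5.55
Sum of the 3 distinct covariances = 3 × 0.680 = 2.040
total variance = Σσᵢ² + 2·Σcov = 5.55 + 2 × 2.040 = 9.630
α = (3/2)·(1 − 5.55/9.630) = 0.64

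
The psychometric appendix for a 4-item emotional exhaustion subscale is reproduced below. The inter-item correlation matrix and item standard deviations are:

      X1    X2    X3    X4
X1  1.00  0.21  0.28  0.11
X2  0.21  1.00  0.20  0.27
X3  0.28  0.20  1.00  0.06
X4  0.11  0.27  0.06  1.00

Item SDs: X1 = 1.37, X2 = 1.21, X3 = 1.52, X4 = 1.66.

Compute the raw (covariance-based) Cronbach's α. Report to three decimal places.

Cronbach's α = 0.464

Σσ²ᵢ = 1.37² + 1.21² + 1.52² + 1.66² = 8.4070
Covariances σ_ij = r_ij · s_i · s_j:
  σ(X1,X2) = 0.21 × 1.37 × 1.21 = 0.3481
  σ(X1,X3) = 0.28 × 1.37 × 1.52 = 0.5831
  σ(X1,X4) = 0.11 × 1.37 × 1.66 = 0.2502
  σ(X2,X3) = 0.20 × 1.21 × 1.52 = 0.3678
  σ(X2,X4) = 0.27 × 1.21 × 1.66 = 0.5423
  σ(X3,X4) = 0.06 × 1.52 × 1.66 = 0.1514
σ²_T = Σσ²ᵢ + 2·Σσ_ij = 8.4070 + 2 × 2.2429 = 12.8928
α = (4/3)·(1 − 8.4070/12.8928) = 0.464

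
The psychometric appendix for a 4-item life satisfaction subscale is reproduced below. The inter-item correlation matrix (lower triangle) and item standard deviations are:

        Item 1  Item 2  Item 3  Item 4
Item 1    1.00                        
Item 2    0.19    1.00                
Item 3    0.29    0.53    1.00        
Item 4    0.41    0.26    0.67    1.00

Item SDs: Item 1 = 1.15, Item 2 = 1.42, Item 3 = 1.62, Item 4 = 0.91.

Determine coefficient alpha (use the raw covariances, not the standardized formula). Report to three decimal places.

Σσ²ᵢ = 1.15² + 1.42² + 1.62² + 0.91² = 6.7914
Covariances σ_ij = r_ij · s_i · s_j:
  σ(Item 1,Item 2) = 0.19 × 1.15 × 1.42 = 0.3103
  σ(Item 1,Item 3) = 0.29 × 1.15 × 1.62 = 0.5403
  σ(Item 1,Item 4) = 0.41 × 1.15 × 0.91 = 0.4291
  σ(Item 2,Item 3) = 0.53 × 1.42 × 1.62 = 1.2192
  σ(Item 2,Item 4) = 0.26 × 1.42 × 0.91 = 0.3360
  σ(Item 3,Item 4) = 0.67 × 1.62 × 0.91 = 0.9877
σ²_T = Σσ²ᵢ + 2·Σσ_ij = 6.7914 + 2 × 3.8226 = 14.4366
α = (4/3)·(1 − 6.7914/14.4366) = 0.706

α = 0.706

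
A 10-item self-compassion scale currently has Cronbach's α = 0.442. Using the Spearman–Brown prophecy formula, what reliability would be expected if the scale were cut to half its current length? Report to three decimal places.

Length factor m = 1/2
α' = m·α / (1 − (1−m)·α)
   = 1/2 × 0.442 / (1 − (1 − 1/2) × 0.442)
   = 0.2210 / 0.7790 = 0.284

predicted reliability = 0.284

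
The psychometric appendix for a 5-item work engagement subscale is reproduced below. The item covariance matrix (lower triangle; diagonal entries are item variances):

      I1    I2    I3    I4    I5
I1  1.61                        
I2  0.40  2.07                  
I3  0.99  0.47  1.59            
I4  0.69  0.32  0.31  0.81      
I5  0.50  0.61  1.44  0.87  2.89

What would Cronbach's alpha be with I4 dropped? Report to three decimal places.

Remaining items: I1, I2, I3, I5 (k = 4).
Σσᵢ² = 1.61 + 2.07 + 1.59 + 2.89 = 8.16
σ²_T = 8.16 + 2 × 4.41 = 16.98
α (item deleted) = (4/3)·(1 − 8.16/16.98) = 0.693

α = 0.693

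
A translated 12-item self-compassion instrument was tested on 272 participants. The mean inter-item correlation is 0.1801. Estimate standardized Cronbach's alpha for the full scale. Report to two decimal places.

Standardized α = k·r̄ / (1 + (k−1)·r̄) = 12 × 0.1801 / (1 + 11 × 0.1801)
  = 2.1612 / 2.9811 = 0.72

standardized Cronbach's alpha = 0.72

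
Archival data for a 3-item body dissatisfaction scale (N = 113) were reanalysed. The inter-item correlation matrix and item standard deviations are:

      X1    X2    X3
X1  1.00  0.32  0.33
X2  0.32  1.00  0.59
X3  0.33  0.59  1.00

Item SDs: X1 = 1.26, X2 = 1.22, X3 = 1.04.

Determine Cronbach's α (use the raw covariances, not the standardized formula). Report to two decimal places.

Σσ²ᵢ = 1.26² + 1.22² + 1.04² = 4.1576
Covariances σ_ij = r_ij · s_i · s_j:
  σ(X1,X2) = 0.32 × 1.26 × 1.22 = 0.4919
  σ(X1,X3) = 0.33 × 1.26 × 1.04 = 0.4324
  σ(X2,X3) = 0.59 × 1.22 × 1.04 = 0.7486
σ²_T = Σσ²ᵢ + 2·Σσ_ij = 4.1576 + 2 × 1.6729 = 7.5034
α = (3/2)·(1 − 4.1576/7.5034) = 0.67

α = 0.67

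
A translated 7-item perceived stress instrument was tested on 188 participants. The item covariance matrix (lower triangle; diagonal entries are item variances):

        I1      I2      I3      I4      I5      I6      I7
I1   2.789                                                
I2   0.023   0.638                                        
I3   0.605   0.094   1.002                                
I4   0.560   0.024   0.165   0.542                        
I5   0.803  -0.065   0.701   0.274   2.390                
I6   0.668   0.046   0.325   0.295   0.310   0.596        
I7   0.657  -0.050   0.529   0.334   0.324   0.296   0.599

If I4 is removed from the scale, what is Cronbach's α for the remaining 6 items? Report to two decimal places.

Remaining items: I1, I2, I3, I5, I6, I7 (k = 6).
ΣVar(i) = 2.789 + 0.638 + 1.002 + 2.390 + 0.596 + 0.599 = 8.014
σ²_total = 8.014 + 2 × 5.266 = 18.546
α (item deleted) = (6/5)·(1 − 8.014/18.546) = 0.68

Cronbach's α = 0.68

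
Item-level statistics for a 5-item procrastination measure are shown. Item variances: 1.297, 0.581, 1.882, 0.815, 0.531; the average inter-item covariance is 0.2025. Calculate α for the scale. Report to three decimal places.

ΣVar(i) = 1.297 + 0.581 + 1.882 + 0.815 + 0.531 = 5.106
Sum of the 10 distinct covariances = 10 × 0.2025 = 2.0250
total variance = ΣVar(i) + 2·Σcov = 5.106 + 2 × 2.0250 = 9.1560
α = (5/4)·(1 − 5.106/9.1560) = 0.553

α = 0.553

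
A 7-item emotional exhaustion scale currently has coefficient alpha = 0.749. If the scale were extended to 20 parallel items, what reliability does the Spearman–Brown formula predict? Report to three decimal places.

predicted reliability = 0.895

Length factor m = 20/7 = 2.8571
α' = m·α / (1 + (m−1)·α)
   = 20/7 × 0.749 / (1 + (20/7 − 1) × 0.749)
   = 2.1400 / 2.3910 = 0.895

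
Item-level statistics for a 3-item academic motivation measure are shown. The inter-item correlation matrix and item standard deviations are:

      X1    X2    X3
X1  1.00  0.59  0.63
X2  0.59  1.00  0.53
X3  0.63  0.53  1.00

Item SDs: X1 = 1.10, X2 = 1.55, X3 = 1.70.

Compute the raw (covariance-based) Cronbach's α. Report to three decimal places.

α = 0.786

Σσ²ᵢ = 1.10² + 1.55² + 1.70² = 6.5025
Covariances σ_ij = r_ij · s_i · s_j:
  σ(X1,X2) = 0.59 × 1.10 × 1.55 = 1.0060
  σ(X1,X3) = 0.63 × 1.10 × 1.70 = 1.1781
  σ(X2,X3) = 0.53 × 1.55 × 1.70 = 1.3966
σ²_T = Σσ²ᵢ + 2·Σσ_ij = 6.5025 + 2 × 3.5807 = 13.6639
α = (3/2)·(1 − 6.5025/13.6639) = 0.786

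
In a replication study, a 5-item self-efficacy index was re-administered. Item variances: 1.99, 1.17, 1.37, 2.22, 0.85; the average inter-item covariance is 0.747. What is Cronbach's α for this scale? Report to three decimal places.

α = 0.829

ΣVar(i) = 1.99 + 1.17 + 1.37 + 2.22 + 0.85 = 7.60
Sum of the 10 distinct covariances = 10 × 0.747 = 7.470
Var(T) = ΣVar(i) + 2·Σcov = 7.60 + 2 × 7.470 = 22.540
α = (5/4)·(1 − 7.60/22.540) = 0.829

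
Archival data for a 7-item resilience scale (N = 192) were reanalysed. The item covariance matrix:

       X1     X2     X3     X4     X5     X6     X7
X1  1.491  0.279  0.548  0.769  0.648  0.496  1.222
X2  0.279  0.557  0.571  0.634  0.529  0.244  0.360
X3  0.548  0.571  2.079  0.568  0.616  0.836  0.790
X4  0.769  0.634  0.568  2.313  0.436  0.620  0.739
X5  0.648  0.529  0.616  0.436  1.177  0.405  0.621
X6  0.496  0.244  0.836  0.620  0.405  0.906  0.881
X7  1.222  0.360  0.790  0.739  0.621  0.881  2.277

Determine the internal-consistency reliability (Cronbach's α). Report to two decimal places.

Σσ²ᵢ = 1.491 + 0.557 + 2.079 + 2.313 + 1.177 + 0.906 + 2.277 = 10.800
Σ_{i<j} σ_ij = 12.812
σ²_T = 10.800 + 2 × 12.812 = 36.424
α = (k/(k−1))·(1 − Σσ²ᵢ/σ²_T) = (7/6)·(1 − 10.800/36.424) = 0.82

Cronbach's α = 0.82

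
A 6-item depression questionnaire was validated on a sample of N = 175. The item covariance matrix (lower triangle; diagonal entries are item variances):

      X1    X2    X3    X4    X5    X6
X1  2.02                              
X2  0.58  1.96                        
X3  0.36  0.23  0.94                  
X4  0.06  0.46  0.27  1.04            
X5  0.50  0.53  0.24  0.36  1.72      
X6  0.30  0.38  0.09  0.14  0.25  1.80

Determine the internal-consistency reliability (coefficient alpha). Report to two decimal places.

Σσ²ᵢ = 2.02 + 1.96 + 0.94 + 1.04 + 1.72 + 1.80 = 9.48
Sum of off-diagonal covariances = 4.75
σ²_T = 9.48 + 2 × 4.75 = 18.98
α = (k/(k−1))·(1 − Σσ²ᵢ/σ²_T) = (6/5)·(1 − 9.48/18.98) = 0.60

coefficient alpha = 0.60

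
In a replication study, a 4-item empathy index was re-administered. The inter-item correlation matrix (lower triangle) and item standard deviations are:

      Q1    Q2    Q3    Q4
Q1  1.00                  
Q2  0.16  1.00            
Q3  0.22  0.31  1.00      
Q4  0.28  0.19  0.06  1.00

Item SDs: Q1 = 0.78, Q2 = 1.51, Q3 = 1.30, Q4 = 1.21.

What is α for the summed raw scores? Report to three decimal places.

Σσ²ᵢ = 0.78² + 1.51² + 1.30² + 1.21² = 6.0426
Covariances σ_ij = r_ij · s_i · s_j:
  σ(Q1,Q2) = 0.16 × 0.78 × 1.51 = 0.1884
  σ(Q1,Q3) = 0.22 × 0.78 × 1.30 = 0.2231
  σ(Q1,Q4) = 0.28 × 0.78 × 1.21 = 0.2643
  σ(Q2,Q3) = 0.31 × 1.51 × 1.30 = 0.6085
  σ(Q2,Q4) = 0.19 × 1.51 × 1.21 = 0.3471
  σ(Q3,Q4) = 0.06 × 1.30 × 1.21 = 0.0944
σ²_T = Σσ²ᵢ + 2·Σσ_ij = 6.0426 + 2 × 1.7258 = 9.4942
α = (4/3)·(1 − 6.0426/9.4942) = 0.485

α = 0.485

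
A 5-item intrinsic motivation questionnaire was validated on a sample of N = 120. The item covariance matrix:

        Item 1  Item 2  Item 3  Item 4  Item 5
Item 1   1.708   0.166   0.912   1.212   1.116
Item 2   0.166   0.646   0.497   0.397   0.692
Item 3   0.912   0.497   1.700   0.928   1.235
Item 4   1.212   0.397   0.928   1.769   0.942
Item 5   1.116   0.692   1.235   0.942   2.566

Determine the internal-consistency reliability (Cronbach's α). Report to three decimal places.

ΣVar(i) = 1.708 + 0.646 + 1.700 + 1.769 + 2.566 = 8.389
Σ_{i<j} σ_ij = 8.097
σ²_total = 8.389 + 2 × 8.097 = 24.583
α = (k/(k−1))·(1 − ΣVar(i)/σ²_total) = (5/4)·(1 − 8.389/24.583) = 0.823

Cronbach's α = 0.823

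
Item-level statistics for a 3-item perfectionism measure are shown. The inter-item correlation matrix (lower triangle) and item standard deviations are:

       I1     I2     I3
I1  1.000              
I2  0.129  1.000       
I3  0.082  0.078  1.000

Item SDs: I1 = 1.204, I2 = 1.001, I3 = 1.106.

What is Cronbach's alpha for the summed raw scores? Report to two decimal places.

Cronbach's alpha = 0.24

Σσ²ᵢ = 1.204² + 1.001² + 1.106² = 3.6749
Covariances σ_ij = r_ij · s_i · s_j:
  σ(I1,I2) = 0.129 × 1.204 × 1.001 = 0.1555
  σ(I1,I3) = 0.082 × 1.204 × 1.106 = 0.1092
  σ(I2,I3) = 0.078 × 1.001 × 1.106 = 0.0864
σ²_T = Σσ²ᵢ + 2·Σσ_ij = 3.6749 + 2 × 0.3511 = 4.3771
α = (3/2)·(1 − 3.6749/4.3771) = 0.24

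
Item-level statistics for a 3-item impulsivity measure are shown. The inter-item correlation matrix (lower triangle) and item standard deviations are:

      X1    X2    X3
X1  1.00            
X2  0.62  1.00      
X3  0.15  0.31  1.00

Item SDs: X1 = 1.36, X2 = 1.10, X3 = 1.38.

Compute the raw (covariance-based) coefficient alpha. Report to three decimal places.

Σσ²ᵢ = 1.36² + 1.10² + 1.38² = 4.9640
Covariances σ_ij = r_ij · s_i · s_j:
  σ(X1,X2) = 0.62 × 1.36 × 1.10 = 0.9275
  σ(X1,X3) = 0.15 × 1.36 × 1.38 = 0.2815
  σ(X2,X3) = 0.31 × 1.10 × 1.38 = 0.4706
σ²_T = Σσ²ᵢ + 2·Σσ_ij = 4.9640 + 2 × 1.6796 = 8.3232
α = (3/2)·(1 − 4.9640/8.3232) = 0.605

α = 0.605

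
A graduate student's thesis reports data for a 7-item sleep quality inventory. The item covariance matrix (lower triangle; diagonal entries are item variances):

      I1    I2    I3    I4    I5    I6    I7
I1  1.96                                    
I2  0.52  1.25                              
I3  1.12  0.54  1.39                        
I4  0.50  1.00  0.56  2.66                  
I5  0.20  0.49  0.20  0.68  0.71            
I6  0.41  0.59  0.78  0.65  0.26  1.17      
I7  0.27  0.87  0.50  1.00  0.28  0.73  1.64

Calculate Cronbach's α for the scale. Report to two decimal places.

Σσ²ᵢ = 1.96 + 1.25 + 1.39 + 2.66 + 0.71 + 1.17 + 1.64 = 10.78
Sum of off-diagonal covariances = 12.15
σ²_T = 10.78 + 2 × 12.15 = 35.08
α = (k/(k−1))·(1 − Σσ²ᵢ/σ²_T) = (7/6)·(1 − 10.78/35.08) = 0.81

α = 0.81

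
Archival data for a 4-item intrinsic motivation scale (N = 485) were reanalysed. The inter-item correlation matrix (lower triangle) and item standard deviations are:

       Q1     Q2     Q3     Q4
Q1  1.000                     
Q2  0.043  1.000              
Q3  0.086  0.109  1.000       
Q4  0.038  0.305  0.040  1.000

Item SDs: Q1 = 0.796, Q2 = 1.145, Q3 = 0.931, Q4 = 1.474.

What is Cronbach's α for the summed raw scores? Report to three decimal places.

α = 0.334

Σσ²ᵢ = 0.796² + 1.145² + 0.931² + 1.474² = 4.9841
Covariances σ_ij = r_ij · s_i · s_j:
  σ(Q1,Q2) = 0.043 × 0.796 × 1.145 = 0.0392
  σ(Q1,Q3) = 0.086 × 0.796 × 0.931 = 0.0637
  σ(Q1,Q4) = 0.038 × 0.796 × 1.474 = 0.0446
  σ(Q2,Q3) = 0.109 × 1.145 × 0.931 = 0.1162
  σ(Q2,Q4) = 0.305 × 1.145 × 1.474 = 0.5148
  σ(Q3,Q4) = 0.040 × 0.931 × 1.474 = 0.0549
σ²_T = Σσ²ᵢ + 2·Σσ_ij = 4.9841 + 2 × 0.8334 = 6.6509
α = (4/3)·(1 − 4.9841/6.6509) = 0.334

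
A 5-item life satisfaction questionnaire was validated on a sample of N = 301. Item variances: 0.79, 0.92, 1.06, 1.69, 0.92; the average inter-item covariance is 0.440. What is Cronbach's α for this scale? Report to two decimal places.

Cronbach's α = 0.78

sum of item variances = 0.79 + 0.92 + 1.06 + 1.69 + 0.92 = 5.38
Sum of the 10 distinct covariances = 10 × 0.440 = 4.400
σ²_total = sum of item variances + 2·Σcov = 5.38 + 2 × 4.400 = 14.180
α = (5/4)·(1 − 5.38/14.180) = 0.78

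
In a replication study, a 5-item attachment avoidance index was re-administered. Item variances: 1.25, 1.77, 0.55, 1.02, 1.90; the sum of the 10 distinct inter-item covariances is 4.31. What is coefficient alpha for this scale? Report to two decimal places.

Σσ²ᵢ = 1.25 + 1.77 + 0.55 + 1.02 + 1.90 = 6.49
Sum of distinct covariances = 4.31
σ²_total = Σσ²ᵢ + 2·Σcov = 6.49 + 2 × 4.31 = 15.11
α = (5/4)·(1 − 6.49/15.11) = 0.71

coefficient alpha = 0.71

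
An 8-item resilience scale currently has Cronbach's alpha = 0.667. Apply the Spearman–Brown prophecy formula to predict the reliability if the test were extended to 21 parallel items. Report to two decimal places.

Length factor m = 21/8 = 2.6250
α' = m·α / (1 + (m−1)·α)
   = 21/8 × 0.667 / (1 + (21/8 − 1) × 0.667)
   = 1.7509 / 2.0839 = 0.84

predicted reliability = 0.84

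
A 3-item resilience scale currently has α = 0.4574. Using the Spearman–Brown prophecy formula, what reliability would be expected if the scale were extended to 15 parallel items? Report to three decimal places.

Length factor m = 15/3 = 5.0000
α' = m·α / (1 + (m−1)·α)
   = 15/3 × 0.4574 / (1 + (15/3 − 1) × 0.4574)
   = 2.2870 / 2.8296 = 0.808

predicted reliability = 0.808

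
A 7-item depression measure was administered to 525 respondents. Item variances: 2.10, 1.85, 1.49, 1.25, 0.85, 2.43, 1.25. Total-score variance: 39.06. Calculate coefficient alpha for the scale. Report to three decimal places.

coefficient alpha = 0.832

Σσ²ᵢ = 2.10 + 1.85 + 1.49 + 1.25 + 0.85 + 2.43 + 1.25 = 11.22
α = (k/(k−1))·(1 − Σσ²ᵢ/Var(T)) = (7/6)·(1 − 11.22/39.06) = 0.832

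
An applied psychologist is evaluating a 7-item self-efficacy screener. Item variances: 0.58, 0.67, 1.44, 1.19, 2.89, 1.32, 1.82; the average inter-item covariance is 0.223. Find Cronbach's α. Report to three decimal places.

Σσᵢ² = 0.58 + 0.67 + 1.44 + 1.19 + 2.89 + 1.32 + 1.82 = 9.91
Sum of the 21 distinct covariances = 21 × 0.223 = 4.683
σ²_T = Σσᵢ² + 2·Σcov = 9.91 + 2 × 4.683 = 19.276
α = (7/6)·(1 − 9.91/19.276) = 0.567

α = 0.567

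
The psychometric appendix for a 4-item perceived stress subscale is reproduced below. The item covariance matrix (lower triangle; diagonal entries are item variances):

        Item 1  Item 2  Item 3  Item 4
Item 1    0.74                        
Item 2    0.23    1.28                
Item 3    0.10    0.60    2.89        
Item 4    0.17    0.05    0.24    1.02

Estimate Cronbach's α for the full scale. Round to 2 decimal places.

α = 0.43

ΣVar(i) = 0.74 + 1.28 + 2.89 + 1.02 = 5.93
Sum of the distinct covariances = 1.39
σ²_T = 5.93 + 2 × 1.39 = 8.71
α = (k/(k−1))·(1 − ΣVar(i)/σ²_T) = (4/3)·(1 − 5.93/8.71) = 0.43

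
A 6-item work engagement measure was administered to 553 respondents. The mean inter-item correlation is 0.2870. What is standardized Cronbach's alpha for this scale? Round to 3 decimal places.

Standardized α = k·r̄ / (1 + (k−1)·r̄) = 6 × 0.2870 / (1 + 5 × 0.2870)
  = 1.7220 / 2.4350 = 0.707

standardized Cronbach's alpha = 0.707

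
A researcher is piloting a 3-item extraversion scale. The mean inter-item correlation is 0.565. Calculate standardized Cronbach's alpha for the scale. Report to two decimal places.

α = 0.80

Standardized α = k·r̄ / (1 + (k−1)·r̄) = 3 × 0.565 / (1 + 2 × 0.565)
  = 1.6950 / 2.1300 = 0.80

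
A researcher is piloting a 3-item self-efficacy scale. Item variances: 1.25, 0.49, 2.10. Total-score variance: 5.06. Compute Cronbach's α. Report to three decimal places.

Σσ²ᵢ = 1.25 + 0.49 + 2.10 = 3.84
α = (k/(k−1))·(1 − Σσ²ᵢ/σ²_total) = (3/2)·(1 − 3.84/5.06) = 0.362

α = 0.362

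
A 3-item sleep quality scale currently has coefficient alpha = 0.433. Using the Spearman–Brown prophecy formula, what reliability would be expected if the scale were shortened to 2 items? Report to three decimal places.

predicted reliability = 0.337

Length factor m = 2/3 = 0.6667
α' = m·α / (1 − (1−m)·α)
   = 2/3 × 0.433 / (1 − (1 − 2/3) × 0.433)
   = 0.2887 / 0.8557 = 0.337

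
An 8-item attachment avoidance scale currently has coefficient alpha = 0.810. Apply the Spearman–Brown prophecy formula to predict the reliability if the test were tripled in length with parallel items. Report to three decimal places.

predicted reliability = 0.927

Length factor m = 3
α' = m·α / (1 + (m−1)·α)
   = 3 × 0.810 / (1 + (3 − 1) × 0.810)
   = 2.4300 / 2.6200 = 0.927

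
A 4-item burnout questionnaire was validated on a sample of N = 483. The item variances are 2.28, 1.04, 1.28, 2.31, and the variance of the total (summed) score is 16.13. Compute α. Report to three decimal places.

Σσ²ᵢ = 2.28 + 1.04 + 1.28 + 2.31 = 6.91
α = (k/(k−1))·(1 − Σσ²ᵢ/Var(T)) = (4/3)·(1 − 6.91/16.13) = 0.762

α = 0.762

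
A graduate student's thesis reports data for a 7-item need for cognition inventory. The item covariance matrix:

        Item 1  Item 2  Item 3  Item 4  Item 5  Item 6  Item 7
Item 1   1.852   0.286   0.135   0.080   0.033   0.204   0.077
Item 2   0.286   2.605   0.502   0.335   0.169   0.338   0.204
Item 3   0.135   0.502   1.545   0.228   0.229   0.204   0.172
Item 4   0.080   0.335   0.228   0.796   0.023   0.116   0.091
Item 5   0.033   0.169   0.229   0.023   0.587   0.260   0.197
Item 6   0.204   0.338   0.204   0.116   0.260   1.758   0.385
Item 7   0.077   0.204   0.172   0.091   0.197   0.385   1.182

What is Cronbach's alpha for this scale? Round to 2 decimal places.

sum of item variances = 1.852 + 2.605 + 1.545 + 0.796 + 0.587 + 1.758 + 1.182 = 10.325
Sum of the distinct covariances = 4.268
Var(T) = 10.325 + 2 × 4.268 = 18.861
α = (k/(k−1))·(1 − sum of item variances/Var(T)) = (7/6)·(1 − 10.325/18.861) = 0.53

α = 0.53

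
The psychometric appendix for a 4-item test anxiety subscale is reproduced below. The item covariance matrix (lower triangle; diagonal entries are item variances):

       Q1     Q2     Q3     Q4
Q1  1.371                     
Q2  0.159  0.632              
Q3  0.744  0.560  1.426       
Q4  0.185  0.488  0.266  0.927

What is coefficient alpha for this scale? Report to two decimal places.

ΣVar(i) = 1.371 + 0.632 + 1.426 + 0.927 = 4.356
Σ_{i<j} σ_ij = 2.402
total variance = 4.356 + 2 × 2.402 = 9.160
α = (k/(k−1))·(1 − ΣVar(i)/total variance) = (4/3)·(1 − 4.356/9.160) = 0.70

α = 0.70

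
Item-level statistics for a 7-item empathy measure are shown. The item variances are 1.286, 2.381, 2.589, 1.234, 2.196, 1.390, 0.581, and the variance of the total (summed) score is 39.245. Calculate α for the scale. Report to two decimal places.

ΣVar(i) = 1.286 + 2.381 + 2.589 + 1.234 + 2.196 + 1.390 + 0.581 = 11.657
α = (k/(k−1))·(1 − ΣVar(i)/σ²_total) = (7/6)·(1 − 11.657/39.245) = 0.82

α = 0.82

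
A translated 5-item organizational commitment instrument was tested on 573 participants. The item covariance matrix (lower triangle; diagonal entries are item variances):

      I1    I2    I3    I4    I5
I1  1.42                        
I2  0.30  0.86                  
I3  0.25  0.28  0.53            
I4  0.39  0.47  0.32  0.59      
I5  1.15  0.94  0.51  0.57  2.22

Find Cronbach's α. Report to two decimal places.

Σσᵢ² = 1.42 + 0.86 + 0.53 + 0.59 + 2.22 = 5.62
Sum of the distinct covariances = 5.18
σ²_total = 5.62 + 2 × 5.18 = 15.98
α = (k/(k−1))·(1 − Σσᵢ²/σ²_total) = (5/4)·(1 − 5.62/15.98) = 0.81

α = 0.81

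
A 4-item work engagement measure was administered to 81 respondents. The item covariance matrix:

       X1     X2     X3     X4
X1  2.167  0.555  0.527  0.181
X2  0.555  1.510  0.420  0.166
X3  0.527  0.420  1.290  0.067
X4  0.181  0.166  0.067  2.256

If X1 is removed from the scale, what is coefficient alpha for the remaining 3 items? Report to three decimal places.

coefficient alpha = 0.308

Remaining items: X2, X3, X4 (k = 3).
ΣVar(i) = 1.510 + 1.290 + 2.256 = 5.056
σ²_total = 5.056 + 2 × 0.653 = 6.362
α (item deleted) = (3/2)·(1 − 5.056/6.362) = 0.308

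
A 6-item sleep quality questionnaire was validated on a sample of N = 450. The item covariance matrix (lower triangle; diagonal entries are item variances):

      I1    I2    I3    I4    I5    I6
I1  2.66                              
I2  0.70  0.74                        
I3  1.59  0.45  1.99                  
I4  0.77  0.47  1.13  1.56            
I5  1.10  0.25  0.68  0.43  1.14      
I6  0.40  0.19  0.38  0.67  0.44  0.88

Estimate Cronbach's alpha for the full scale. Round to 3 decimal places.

Σσ²ᵢ = 2.66 + 0.74 + 1.99 + 1.56 + 1.14 + 0.88 = 8.97
Sum of the distinct covariances = 9.65
Var(T) = 8.97 + 2 × 9.65 = 28.27
α = (k/(k−1))·(1 − Σσ²ᵢ/Var(T)) = (6/5)·(1 − 8.97/28.27) = 0.819

α = 0.819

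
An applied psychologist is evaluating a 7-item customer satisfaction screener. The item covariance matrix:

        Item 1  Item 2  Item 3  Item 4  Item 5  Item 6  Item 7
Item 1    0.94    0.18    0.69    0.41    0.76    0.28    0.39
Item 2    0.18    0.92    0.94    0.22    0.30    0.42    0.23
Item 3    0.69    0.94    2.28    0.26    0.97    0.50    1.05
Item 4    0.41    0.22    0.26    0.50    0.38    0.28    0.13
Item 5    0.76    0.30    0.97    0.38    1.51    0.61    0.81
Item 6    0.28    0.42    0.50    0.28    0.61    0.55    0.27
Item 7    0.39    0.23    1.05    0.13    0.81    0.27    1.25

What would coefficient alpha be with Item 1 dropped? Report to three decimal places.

α = 0.813

Remaining items: Item 2, Item 3, Item 4, Item 5, Item 6, Item 7 (k = 6).
Σσᵢ² = 0.92 + 2.28 + 0.50 + 1.51 + 0.55 + 1.25 = 7.01
Var(T) = 7.01 + 2 × 7.37 = 21.75
α (item deleted) = (6/5)·(1 − 7.01/21.75) = 0.813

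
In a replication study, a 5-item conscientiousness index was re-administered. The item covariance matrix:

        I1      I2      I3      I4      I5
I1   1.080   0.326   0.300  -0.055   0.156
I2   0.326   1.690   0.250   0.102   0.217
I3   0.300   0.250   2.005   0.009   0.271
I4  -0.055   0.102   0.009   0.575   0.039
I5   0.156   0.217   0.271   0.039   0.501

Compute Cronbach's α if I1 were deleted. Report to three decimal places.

α = 0.362

Remaining items: I2, I3, I4, I5 (k = 4).
Σσᵢ² = 1.690 + 2.005 + 0.575 + 0.501 = 4.771
σ²_total = 4.771 + 2 × 0.888 = 6.547
α (item deleted) = (4/3)·(1 − 4.771/6.547) = 0.362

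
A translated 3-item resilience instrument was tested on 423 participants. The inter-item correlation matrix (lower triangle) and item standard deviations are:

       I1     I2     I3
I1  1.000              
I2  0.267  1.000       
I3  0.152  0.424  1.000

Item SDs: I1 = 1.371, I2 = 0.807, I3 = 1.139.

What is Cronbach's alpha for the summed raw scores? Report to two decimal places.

α = 0.49

Σσ²ᵢ = 1.371² + 0.807² + 1.139² = 3.8282
Covariances σ_ij = r_ij · s_i · s_j:
  σ(I1,I2) = 0.267 × 1.371 × 0.807 = 0.2954
  σ(I1,I3) = 0.152 × 1.371 × 1.139 = 0.2374
  σ(I2,I3) = 0.424 × 0.807 × 1.139 = 0.3897
σ²_T = Σσ²ᵢ + 2·Σσ_ij = 3.8282 + 2 × 0.9225 = 5.6732
α = (3/2)·(1 − 3.8282/5.6732) = 0.49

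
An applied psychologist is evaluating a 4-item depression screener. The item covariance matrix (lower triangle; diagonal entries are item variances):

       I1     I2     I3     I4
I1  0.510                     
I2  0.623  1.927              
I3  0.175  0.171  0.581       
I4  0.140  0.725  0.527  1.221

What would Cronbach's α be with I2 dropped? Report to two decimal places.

Remaining items: I1, I3, I4 (k = 3).
Σσᵢ² = 0.510 + 0.581 + 1.221 = 2.312
Var(T) = 2.312 + 2 × 0.842 = 3.996
α (item deleted) = (3/2)·(1 − 2.312/3.996) = 0.63

Cronbach's α = 0.63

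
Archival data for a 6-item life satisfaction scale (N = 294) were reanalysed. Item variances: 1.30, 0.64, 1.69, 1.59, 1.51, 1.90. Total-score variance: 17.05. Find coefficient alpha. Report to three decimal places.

α = 0.593

Σσ²ᵢ = 1.30 + 0.64 + 1.69 + 1.59 + 1.51 + 1.90 = 8.63
α = (k/(k−1))·(1 − Σσ²ᵢ/σ²_T) = (6/5)·(1 − 8.63/17.05) = 0.593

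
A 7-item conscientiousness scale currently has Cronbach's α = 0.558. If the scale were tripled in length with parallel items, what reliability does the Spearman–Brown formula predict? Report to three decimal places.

Length factor m = 3
α' = m·α / (1 + (m−1)·α)
   = 3 × 0.558 / (1 + (3 − 1) × 0.558)
   = 1.6740 / 2.1160 = 0.791

predicted reliability = 0.791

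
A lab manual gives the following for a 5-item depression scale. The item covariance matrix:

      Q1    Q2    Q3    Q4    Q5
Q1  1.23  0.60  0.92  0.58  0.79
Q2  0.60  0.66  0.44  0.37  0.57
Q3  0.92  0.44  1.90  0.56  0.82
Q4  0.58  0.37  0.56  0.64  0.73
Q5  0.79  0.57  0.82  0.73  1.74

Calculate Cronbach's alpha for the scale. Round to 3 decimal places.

Cronbach's alpha = 0.843

Σσᵢ² = 1.23 + 0.66 + 1.90 + 0.64 + 1.74 = 6.17
Σ_{i<j} σ_ij = 6.38
σ²_T = 6.17 + 2 × 6.38 = 18.93
α = (k/(k−1))·(1 − Σσᵢ²/σ²_T) = (5/4)·(1 − 6.17/18.93) = 0.843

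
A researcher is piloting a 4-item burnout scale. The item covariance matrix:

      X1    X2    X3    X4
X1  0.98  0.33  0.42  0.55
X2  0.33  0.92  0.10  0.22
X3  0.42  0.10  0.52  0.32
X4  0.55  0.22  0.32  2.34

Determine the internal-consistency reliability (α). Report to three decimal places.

α = 0.599

ΣVar(i) = 0.98 + 0.92 + 0.52 + 2.34 = 4.76
Sum of the distinct covariances = 1.94
σ²_T = 4.76 + 2 × 1.94 = 8.64
α = (k/(k−1))·(1 − ΣVar(i)/σ²_T) = (4/3)·(1 − 4.76/8.64) = 0.599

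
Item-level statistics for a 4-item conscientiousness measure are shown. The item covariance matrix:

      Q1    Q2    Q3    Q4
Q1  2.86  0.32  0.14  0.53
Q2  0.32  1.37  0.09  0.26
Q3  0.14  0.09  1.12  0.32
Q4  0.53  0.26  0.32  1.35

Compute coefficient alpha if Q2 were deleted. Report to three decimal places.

Remaining items: Q1, Q3, Q4 (k = 3).
ΣVar(i) = 2.86 + 1.12 + 1.35 = 5.33
σ²_T = 5.33 + 2 × 0.99 = 7.31
α (item deleted) = (3/2)·(1 − 5.33/7.31) = 0.406

α = 0.406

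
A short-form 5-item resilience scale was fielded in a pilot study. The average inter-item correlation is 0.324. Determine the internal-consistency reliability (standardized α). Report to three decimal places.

Standardized α = k·r̄ / (1 + (k−1)·r̄) = 5 × 0.324 / (1 + 4 × 0.324)
  = 1.6200 / 2.2960 = 0.706

standardized α = 0.706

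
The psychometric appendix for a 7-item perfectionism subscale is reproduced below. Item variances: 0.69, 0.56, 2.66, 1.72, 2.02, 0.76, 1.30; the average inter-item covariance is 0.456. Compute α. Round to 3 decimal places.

α = 0.774

Σσ²ᵢ = 0.69 + 0.56 + 2.66 + 1.72 + 2.02 + 0.76 + 1.30 = 9.71
Sum of the 21 distinct covariances = 21 × 0.456 = 9.576
total variance = Σσ²ᵢ + 2·Σcov = 9.71 + 2 × 9.576 = 28.862
α = (7/6)·(1 − 9.71/28.862) = 0.774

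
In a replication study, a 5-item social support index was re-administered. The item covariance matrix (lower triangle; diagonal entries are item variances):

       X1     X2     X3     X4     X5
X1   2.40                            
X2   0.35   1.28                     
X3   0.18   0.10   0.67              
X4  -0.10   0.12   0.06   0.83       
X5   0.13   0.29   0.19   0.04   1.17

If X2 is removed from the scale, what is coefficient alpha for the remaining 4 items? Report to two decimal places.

Remaining items: X1, X3, X4, X5 (k = 4).
Σσᵢ² = 2.40 + 0.67 + 0.83 + 1.17 = 5.07
σ²_total = 5.07 + 2 × 0.50 = 6.07
α (item deleted) = (4/3)·(1 − 5.07/6.07) = 0.22

α = 0.22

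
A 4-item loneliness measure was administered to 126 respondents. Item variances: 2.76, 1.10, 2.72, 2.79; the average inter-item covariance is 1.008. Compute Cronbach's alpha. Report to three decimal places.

Cronbach's alpha = 0.751

sum of item variances = 2.76 + 1.10 + 2.72 + 2.79 = 9.37
Sum of the 6 distinct covariances = 6 × 1.008 = 6.048
σ²_total = sum of item variances + 2·Σcov = 9.37 + 2 × 6.048 = 21.466
α = (4/3)·(1 − 9.37/21.466) = 0.751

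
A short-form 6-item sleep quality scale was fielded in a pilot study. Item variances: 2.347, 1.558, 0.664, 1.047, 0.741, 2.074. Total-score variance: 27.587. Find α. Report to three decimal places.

Σσᵢ² = 2.347 + 1.558 + 0.664 + 1.047 + 0.741 + 2.074 = 8.431
α = (k/(k−1))·(1 − Σσᵢ²/σ²_T) = (6/5)·(1 − 8.431/27.587) = 0.833

α = 0.833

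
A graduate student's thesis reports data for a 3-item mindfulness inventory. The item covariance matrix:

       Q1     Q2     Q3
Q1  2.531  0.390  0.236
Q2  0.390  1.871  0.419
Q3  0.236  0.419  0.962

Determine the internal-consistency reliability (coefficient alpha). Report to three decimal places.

α = 0.421

sum of item variances = 2.531 + 1.871 + 0.962 = 5.364
Sum of the distinct covariances = 1.045
σ²_T = 5.364 + 2 × 1.045 = 7.454
α = (k/(k−1))·(1 − sum of item variances/σ²_T) = (3/2)·(1 − 5.364/7.454) = 0.421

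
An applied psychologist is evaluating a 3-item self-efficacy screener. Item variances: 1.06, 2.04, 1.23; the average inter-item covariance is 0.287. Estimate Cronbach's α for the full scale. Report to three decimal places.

α = 0.427

sum of item variances = 1.06 + 2.04 + 1.23 = 4.33
Sum of the 3 distinct covariances = 3 × 0.287 = 0.861
σ²_T = sum of item variances + 2·Σcov = 4.33 + 2 × 0.861 = 6.052
α = (3/2)·(1 − 4.33/6.052) = 0.427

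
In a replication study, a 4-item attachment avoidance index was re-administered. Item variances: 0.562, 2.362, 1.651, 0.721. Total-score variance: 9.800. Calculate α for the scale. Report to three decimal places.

sum of item variances = 0.562 + 2.362 + 1.651 + 0.721 = 5.296
α = (k/(k−1))·(1 − sum of item variances/Var(T)) = (4/3)·(1 − 5.296/9.800) = 0.613

α = 0.613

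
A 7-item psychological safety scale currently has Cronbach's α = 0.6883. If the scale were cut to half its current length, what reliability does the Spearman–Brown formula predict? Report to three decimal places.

Length factor m = 1/2
α' = m·α / (1 − (1−m)·α)
   = 1/2 × 0.6883 / (1 − (1 − 1/2) × 0.6883)
   = 0.3442 / 0.6559 = 0.525

predicted reliability = 0.525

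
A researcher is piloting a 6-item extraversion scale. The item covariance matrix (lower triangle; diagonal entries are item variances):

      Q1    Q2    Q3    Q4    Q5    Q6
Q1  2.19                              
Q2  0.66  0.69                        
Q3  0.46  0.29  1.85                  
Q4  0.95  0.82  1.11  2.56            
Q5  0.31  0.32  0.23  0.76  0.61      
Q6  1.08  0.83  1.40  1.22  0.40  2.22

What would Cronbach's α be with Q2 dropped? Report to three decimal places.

α = 0.784

Remaining items: Q1, Q3, Q4, Q5, Q6 (k = 5).
ΣVar(i) = 2.19 + 1.85 + 2.56 + 0.61 + 2.22 = 9.43
Var(T) = 9.43 + 2 × 7.92 = 25.27
α (item deleted) = (5/4)·(1 − 9.43/25.27) = 0.784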